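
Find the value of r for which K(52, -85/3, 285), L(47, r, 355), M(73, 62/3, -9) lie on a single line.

-40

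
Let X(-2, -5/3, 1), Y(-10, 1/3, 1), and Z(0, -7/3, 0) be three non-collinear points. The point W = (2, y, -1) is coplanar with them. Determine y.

-3

A normal to the plane is n = XY × XZ = (-2, -8, 4/3).
W lies in the plane iff n · XW = 0.
This gives (-8)y + (-24) = 0, so y = -3.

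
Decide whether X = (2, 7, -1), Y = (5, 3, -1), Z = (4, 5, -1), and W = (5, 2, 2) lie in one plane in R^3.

With X as base: XY = (3, -4, 0), XZ = (2, -2, 0), XW = (3, -5, 3).
XZ × XW = (-6, -6, -4).
XY · (XZ × XW) = 6.
Since 6 ≠ 0, the four points are not coplanar.

No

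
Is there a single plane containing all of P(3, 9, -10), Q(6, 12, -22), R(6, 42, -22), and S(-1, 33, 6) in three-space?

A normal to the plane through P, Q, R is n = PQ × PR = (360, 0, 90).
The plane has equation n·X = 180. For S: n·S = 180.
Equal, so S lies in the plane and all four are coplanar.

Yes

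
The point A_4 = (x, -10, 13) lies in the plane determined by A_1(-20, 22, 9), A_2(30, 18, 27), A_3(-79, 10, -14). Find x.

Coplanarity requires A_1A_2 · (A_1A_3 × A_1A_4) = 0.
A_1A_2 = (50, -4, 18), A_1A_3 = (-59, -12, -23); the triple product is linear in x with coefficient 308 and constant term 0.
Setting it to zero: x = 0.

0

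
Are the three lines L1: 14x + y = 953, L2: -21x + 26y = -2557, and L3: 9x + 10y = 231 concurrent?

No

Intersecting L1 and L2: solving the 2×2 system gives (x, y) = (71, -41).
Substitute into L3: (9)(71) + (10)(-41) = 229.
But L3 requires 231 ≠ 229, so the three lines have no common point.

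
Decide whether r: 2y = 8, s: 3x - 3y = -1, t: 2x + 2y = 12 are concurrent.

No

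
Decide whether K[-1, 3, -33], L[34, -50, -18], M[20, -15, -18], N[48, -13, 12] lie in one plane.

The four points are coplanar iff the 3×3 determinant with rows KL, KM, KN is zero.
Rows: (35, -53, 15), (21, -18, 15), (49, -16, 45).
Expanding along the first row: (35)(-570) − (-53)(210) + (15)(546) = -630.
Nonzero ⇒ not coplanar.

No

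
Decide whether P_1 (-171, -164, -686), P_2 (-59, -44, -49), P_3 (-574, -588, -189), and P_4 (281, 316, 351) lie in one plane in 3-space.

No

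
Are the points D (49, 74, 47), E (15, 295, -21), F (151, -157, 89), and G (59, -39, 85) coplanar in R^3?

Yes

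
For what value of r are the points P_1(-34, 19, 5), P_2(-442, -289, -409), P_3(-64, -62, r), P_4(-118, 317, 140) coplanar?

The points are coplanar iff P_1P_2 · (P_1P_3 × P_1P_4) = 0.
Expanding, this is linear in r: (147456)r + (8994816) = 0.
So r = -61.

-61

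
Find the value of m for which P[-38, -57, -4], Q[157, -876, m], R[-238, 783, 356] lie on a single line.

Collinearity requires PQ × PR = 0; each component is linear in m.
The x-component gives (-840)m + (-298200) = 0, so m = -355.
The remaining components then also vanish.

-355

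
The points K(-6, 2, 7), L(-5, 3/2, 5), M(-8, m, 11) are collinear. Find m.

Direction KL = (1, -1/2, -2). From the x-coordinate of M, the parameter along the line is τ = (-8 − (-6))/1 = -2.
Then m = 2 + (-2)·(-1/2) = 3.

3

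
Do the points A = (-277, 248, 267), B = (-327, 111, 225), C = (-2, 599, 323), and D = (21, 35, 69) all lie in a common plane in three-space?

No

With A as base: AB = (-50, -137, -42), AC = (275, 351, 56), AD = (298, -213, -198).
AC × AD = (-57570, 71138, -163173).
AB · (AC × AD) = -14140.
Since -14140 ≠ 0, the four points are not coplanar.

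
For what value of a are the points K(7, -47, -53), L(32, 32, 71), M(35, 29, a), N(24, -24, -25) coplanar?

63

Coplanarity ⇔ det[KL; KM; KN] = 0.
Expanding, this is linear in a: (768)a + (-48384) = 0.
So a = 63.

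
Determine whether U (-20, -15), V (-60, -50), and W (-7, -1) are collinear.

No

UV = (-40, -35), UW = (13, 14).
det[UV; UW] = (-40)(14) − (-35)(13) = -105.
The determinant is nonzero, so they are not collinear.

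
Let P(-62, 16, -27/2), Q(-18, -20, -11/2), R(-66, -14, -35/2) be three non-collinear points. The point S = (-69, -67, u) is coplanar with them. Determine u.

A normal to the plane is n = PQ × PR = (384, 144, -1464).
S lies in the plane iff n · PS = 0.
This gives (-1464)u + (-34404) = 0, so u = -47/2.

-47/2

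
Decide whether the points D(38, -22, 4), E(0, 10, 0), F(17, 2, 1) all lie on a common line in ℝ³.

DE = (-38, 32, -4), DF = (-21, 24, -3).
DE × DF = (0, -30, -240).
The cross product is nonzero, so the points do not lie on one line.

No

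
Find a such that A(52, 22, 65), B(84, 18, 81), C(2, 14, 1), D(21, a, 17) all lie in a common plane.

14

Normal to plane ABC: n = (384, 1248, -456); plane equation n·P = 17784.
Requiring n·D = 17784: (1248)a + (312) = 17784.
So a = 14.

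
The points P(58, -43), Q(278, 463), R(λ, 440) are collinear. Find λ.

The three points are collinear iff det[PQ; PR] = 0.
This determinant is linear in λ: (-506)λ + (135608) = 0, so λ = 268.

268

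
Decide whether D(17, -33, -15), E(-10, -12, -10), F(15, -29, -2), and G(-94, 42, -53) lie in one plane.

The four points are coplanar iff the 3×3 determinant with rows DE, DF, DG is zero.
Rows: (-27, 21, 5), (-2, 4, 13), (-111, 75, -38).
Expanding along the first row: (-27)(-1127) − (21)(1519) + (5)(294) = 0.
Zero determinant ⇒ coplanar.

Yes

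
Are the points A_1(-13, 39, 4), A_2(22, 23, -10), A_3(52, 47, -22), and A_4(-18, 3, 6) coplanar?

Yes

The four points are coplanar iff the 3×3 determinant with rows A_1A_2, A_1A_3, A_1A_4 is zero.
Rows: (35, -16, -14), (65, 8, -26), (-5, -36, 2).
Expanding along the first row: (35)(-920) − (-16)(0) + (-14)(-2300) = 0.
Zero determinant ⇒ coplanar.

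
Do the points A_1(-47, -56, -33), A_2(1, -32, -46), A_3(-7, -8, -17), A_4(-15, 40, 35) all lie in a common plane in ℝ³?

Yes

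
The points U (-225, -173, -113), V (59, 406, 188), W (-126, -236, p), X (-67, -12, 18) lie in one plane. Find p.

-68

Coplanarity ⇔ det[UV; UW; UX] = 0.
Expanding, this is linear in p: (45758)p + (3111544) = 0.
So p = -68.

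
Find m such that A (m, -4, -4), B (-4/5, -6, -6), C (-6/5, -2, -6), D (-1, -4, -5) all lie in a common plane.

Coplanarity ⇔ det[AB; AC; AD] = 0.
Expanding, this is linear in m: (-4)m + (-4) = 0.
So m = -1.

-1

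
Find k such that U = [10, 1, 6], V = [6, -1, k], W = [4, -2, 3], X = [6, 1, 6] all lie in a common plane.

The points are coplanar iff UV · (UW × UX) = 0.
Expanding, this is linear in k: (-12)k + (48) = 0.
So k = 4.

4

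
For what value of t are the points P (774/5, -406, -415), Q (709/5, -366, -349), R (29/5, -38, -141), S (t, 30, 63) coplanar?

-41/5

The points are coplanar iff PQ · (PR × PS) = 0.
Expanding, this is linear in t: (-13328)t + (-546448/5) = 0.
So t = -41/5.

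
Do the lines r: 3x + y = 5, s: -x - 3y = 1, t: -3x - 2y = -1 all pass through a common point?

No

Intersecting r and s: solving the 2×2 system gives (x, y) = (2, -1).
Substitute into t: (-3)(2) + (-2)(-1) = -4.
But t requires -1 ≠ -4, so the three lines have no common point.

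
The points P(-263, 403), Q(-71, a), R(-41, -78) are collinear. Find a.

-13

Collinearity: (Q − P) must be parallel to (R − P) = (222, -481).
Cross-multiplying the components: (a − 403)·(222) = (192)·(-481).
Solving gives a = -13.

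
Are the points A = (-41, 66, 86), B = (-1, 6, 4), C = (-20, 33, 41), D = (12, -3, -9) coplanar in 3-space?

With A as base: AB = (40, -60, -82), AC = (21, -33, -45), AD = (53, -69, -95).
AC × AD = (30, -390, 300).
AB · (AC × AD) = 0.
The scalar triple product vanishes, so the four points are coplanar.

Yes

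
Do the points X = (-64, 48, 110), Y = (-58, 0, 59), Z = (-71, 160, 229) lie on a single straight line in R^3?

XY = (6, -48, -51), XZ = (-7, 112, 119).
Comparing components 3 and 1: (-51)(-7) − (6)(119) = -357 ≠ 0, so XY and XZ are not parallel and the points are not collinear.

No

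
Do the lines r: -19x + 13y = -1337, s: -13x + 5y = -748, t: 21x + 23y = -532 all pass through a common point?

Intersecting r and s: solving the 2×2 system gives (x, y) = (3039/74, -3169/74).
Substitute into t: (21)(3039/74) + (23)(-3169/74) = -4534/37.
But t requires -532 ≠ -4534/37, so the three lines have no common point.

No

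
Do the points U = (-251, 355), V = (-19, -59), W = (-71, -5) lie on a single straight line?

UV = (232, -414), UW = (180, -360).
det[UV; UW] = (232)(-360) − (-414)(180) = -9000.
The determinant is nonzero, so they are not collinear.

No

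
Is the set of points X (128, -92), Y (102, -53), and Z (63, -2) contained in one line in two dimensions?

XY = (-26, 39), XZ = (-65, 90).
If collinear, XZ would be a scalar multiple of XY. But (-26)·(90) ≠ (39)·(-65) (difference 195), so they are not parallel; the points are not collinear.

No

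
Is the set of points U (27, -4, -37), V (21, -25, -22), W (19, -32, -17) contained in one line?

Yes

UV = (-6, -21, 15), UW = (-8, -28, 20).
UV × UW = (0, 0, 0).
The cross product vanishes, so the three points are collinear.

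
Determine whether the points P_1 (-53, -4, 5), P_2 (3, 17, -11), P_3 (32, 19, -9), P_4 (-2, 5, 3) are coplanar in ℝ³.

With P_1 as base: P_1P_2 = (56, 21, -16), P_1P_3 = (85, 23, -14), P_1P_4 = (51, 9, -2).
P_1P_3 × P_1P_4 = (80, -544, -408).
P_1P_2 · (P_1P_3 × P_1P_4) = -416.
Since -416 ≠ 0, the four points are not coplanar.

No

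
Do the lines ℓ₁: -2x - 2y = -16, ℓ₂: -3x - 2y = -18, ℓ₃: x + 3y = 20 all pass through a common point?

Lines aᵢx + bᵢy = cᵢ with pairwise distinct directions are concurrent exactly when det[aᵢ bᵢ cᵢ] = 0.
Here the determinant is 0.
It vanishes, so the lines are concurrent at (2, 6).

Yes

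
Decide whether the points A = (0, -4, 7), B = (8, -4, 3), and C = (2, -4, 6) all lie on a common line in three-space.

Yes

AB = (8, 0, -4), AC = (2, 0, -1).
AB × AC = (0, 0, 0).
The cross product vanishes, so the three points are collinear.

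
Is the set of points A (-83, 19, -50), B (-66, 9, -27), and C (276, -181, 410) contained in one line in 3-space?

AB = (17, -10, 23), AC = (359, -200, 460).
AB × AC = (0, 437, 190).
The cross product is nonzero, so the points do not lie on one line.

No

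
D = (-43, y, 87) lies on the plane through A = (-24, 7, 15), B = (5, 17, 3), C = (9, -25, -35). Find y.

77

Coplanarity requires AB · (AC × AD) = 0.
AB = (29, 10, -12), AC = (33, -32, -50); the triple product is linear in y with coefficient 1054 and constant term -81158.
Setting it to zero: y = 77.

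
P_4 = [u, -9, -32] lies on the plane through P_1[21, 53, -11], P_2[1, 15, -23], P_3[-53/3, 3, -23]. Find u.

-7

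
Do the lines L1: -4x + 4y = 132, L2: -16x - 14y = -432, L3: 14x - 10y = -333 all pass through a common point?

No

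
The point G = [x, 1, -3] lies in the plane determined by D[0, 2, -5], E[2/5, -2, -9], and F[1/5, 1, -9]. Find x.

0

A normal to the plane is n = DE × DF = (12, 4/5, 2/5).
G lies in the plane iff n · DG = 0.
This gives (12)x + (0) = 0, so x = 0.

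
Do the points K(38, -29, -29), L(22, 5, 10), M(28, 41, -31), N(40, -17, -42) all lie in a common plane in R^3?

With K as base: KL = (-16, 34, 39), KM = (-10, 70, -2), KN = (2, 12, -13).
KM × KN = (-886, -134, -260).
KL · (KM × KN) = -520.
Since -520 ≠ 0, the four points are not coplanar.

No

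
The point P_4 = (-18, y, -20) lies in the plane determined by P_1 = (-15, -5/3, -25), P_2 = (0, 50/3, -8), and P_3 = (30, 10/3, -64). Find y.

A normal to the plane is n = P_1P_2 × P_1P_3 = (-800, 1350, -750).
P_4 lies in the plane iff n · P_1P_4 = 0.
This gives (1350)y + (900) = 0, so y = -2/3.

-2/3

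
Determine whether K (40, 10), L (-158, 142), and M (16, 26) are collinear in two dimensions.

Yes

KL = (-198, 132), KM = (-24, 16).
det[KL; KM] = (-198)(16) − (132)(-24) = 0.
The determinant is zero, so the points are collinear.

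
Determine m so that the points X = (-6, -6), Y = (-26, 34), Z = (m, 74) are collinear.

The three points are collinear iff det[XY; XZ] = 0.
This determinant is linear in m: (-40)m + (-1840) = 0, so m = -46.

-46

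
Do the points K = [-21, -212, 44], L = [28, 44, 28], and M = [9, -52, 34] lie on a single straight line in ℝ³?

KL = (49, 256, -16), KM = (30, 160, -10).
Comparing components 3 and 1: (-16)(30) − (49)(-10) = 10 ≠ 0, so KL and KM are not parallel and the points are not collinear.

No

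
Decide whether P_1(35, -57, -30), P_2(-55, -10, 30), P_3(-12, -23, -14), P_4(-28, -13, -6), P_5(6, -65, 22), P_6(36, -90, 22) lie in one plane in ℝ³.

No

The plane through P_1, P_2, P_3 has normal n = P_1P_2 × P_1P_3 = (-1288, -1380, -851) and equation n·P = 59110.
Checking the remaining points: n·P_4 = 59110, n·P_5 = 63250, n·P_6 = 59110.
Since n·P_5 = 63250 ≠ 59110, P_5 is off the plane and the points are not all coplanar.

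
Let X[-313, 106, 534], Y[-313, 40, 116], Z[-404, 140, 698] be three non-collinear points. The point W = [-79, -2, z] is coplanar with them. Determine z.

The plane through X, Y, Z has equation 3388x + 38038y − 6006z = -235620.
Substituting W: (-6006)z + (-343728) = -235620, so z = -18.

-18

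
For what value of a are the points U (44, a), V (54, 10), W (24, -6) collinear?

14/3

Collinearity: (U − V) must be parallel to (W − V) = (-30, -16).
Cross-multiplying the components: (a − 10)·(-30) = (-10)·(-16).
Solving gives a = 14/3.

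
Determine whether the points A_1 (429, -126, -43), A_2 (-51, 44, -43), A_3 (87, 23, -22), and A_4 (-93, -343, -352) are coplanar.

A normal to the plane through A_1, A_2, A_3 is n = A_1A_2 × A_1A_3 = (3570, 10080, -13380).
The plane has equation n·P = 836790. For A_4: n·A_4 = 920310.
920310 ≠ 836790, so A_4 is off the plane.

No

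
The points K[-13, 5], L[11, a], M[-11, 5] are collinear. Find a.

The three points are collinear iff det[KL; KM] = 0.
This determinant is linear in a: (-2)a + (10) = 0, so a = 5.

5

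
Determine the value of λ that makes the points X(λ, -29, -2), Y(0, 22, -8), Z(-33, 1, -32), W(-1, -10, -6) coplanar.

2

Coplanarity ⇔ det[XY; XZ; XW] = 0.
Expanding, this is linear in λ: (810)λ + (-1620) = 0.
So λ = 2.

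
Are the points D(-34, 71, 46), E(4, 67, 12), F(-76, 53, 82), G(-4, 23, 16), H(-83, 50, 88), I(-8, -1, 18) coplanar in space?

The plane through D, E, F has normal n = DE × DF = (-756, 60, -852) and equation n·P = -9228.
Checking the remaining points: n·G = -9228, n·H = -9228, n·I = -9348.
Since n·I = -9348 ≠ -9228, I is off the plane and the points are not all coplanar.

No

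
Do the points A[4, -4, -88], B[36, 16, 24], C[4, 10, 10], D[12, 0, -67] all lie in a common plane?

A normal to the plane through A, B, C is n = AB × AC = (392, -3136, 448).
The plane has equation n·P = -25312. For D: n·D = -25312.
Equal, so D lies in the plane and all four are coplanar.

Yes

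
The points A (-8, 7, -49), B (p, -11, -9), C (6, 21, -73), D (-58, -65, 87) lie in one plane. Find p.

Normal to plane ACD: n = (176, -704, -308); plane equation n·P = 8756.
Requiring n·B = 8756: (176)p + (10516) = 8756.
So p = -10.

-10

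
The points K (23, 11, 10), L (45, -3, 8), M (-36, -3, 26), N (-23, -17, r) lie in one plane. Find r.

26

Normal to plane KLM: n = (-252, -234, -1134); plane equation n·P = -19710.
Requiring n·N = -19710: (-1134)r + (9774) = -19710.
So r = 26.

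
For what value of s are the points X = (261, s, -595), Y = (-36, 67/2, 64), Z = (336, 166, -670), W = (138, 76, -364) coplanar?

Coplanarity ⇔ det[XY; XZ; XW] = 0.
Expanding, this is linear in s: (-31500)s + (3858750) = 0.
So s = 245/2.

245/2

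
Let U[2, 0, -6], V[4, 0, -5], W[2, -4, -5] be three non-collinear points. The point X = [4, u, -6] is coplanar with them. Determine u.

The plane through U, V, W has equation 4x − 2y − 8z = 56.
Substituting X: (-2)u + (64) = 56, so u = 4.

4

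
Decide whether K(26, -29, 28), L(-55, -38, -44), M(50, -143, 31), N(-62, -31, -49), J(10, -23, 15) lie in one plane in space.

The plane through K, L, M has normal n = KL × KM = (-8235, -1485, 9450) and equation n·P = 93555.
Checking the remaining points: n·N = 93555, n·J = 93555.
All equal 93555, so all 5 points lie in one plane.

Yes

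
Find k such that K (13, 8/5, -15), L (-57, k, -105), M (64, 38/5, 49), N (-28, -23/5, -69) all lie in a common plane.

-39/5

Coplanarity ⇔ det[KL; KM; KN] = 0.
Expanding, this is linear in k: (130)k + (1014) = 0.
So k = -39/5.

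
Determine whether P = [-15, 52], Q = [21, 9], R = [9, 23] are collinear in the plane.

No

PQ = (36, -43), PR = (24, -29).
Twice the signed area of △PQR is (36)(-29) − (-43)(24) = -12.
The area is nonzero, so the three points are not collinear.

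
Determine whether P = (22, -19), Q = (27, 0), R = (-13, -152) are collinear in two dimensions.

PQ = (5, 19), PR = (-35, -133).
det[PQ; PR] = (5)(-133) − (19)(-35) = 0.
The determinant is zero, so the points are collinear.

Yes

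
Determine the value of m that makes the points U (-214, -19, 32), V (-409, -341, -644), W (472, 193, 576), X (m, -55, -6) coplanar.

Normal to plane UVW: n = (-31856, -357656, 179552); plane equation n·P = 19358312.
Requiring n·X = 19358312: (-31856)m + (18593768) = 19358312.
So m = -24.

-24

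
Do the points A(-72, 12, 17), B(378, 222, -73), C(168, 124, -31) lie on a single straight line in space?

Yes

AB = (450, 210, -90), AC = (240, 112, -48).
AB × AC = (0, 0, 0).
The cross product vanishes, so the three points are collinear.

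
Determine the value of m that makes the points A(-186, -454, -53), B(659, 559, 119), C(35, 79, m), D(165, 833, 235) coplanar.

59

Coplanarity ⇔ det[AB; AC; AD] = 0.
Expanding, this is linear in m: (-731952)m + (43185168) = 0.
So m = 59.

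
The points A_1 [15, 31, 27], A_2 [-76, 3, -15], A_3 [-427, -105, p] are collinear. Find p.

Direction A_1A_2 = (-91, -28, -42). From the x-coordinate of A_3, the parameter along the line is τ = (-427 − 15)/(-91) = 34/7.
Then p = 27 + 34/7·(-42) = -177.

-177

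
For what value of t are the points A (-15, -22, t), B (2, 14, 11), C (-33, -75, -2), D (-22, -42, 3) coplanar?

Coplanarity ⇔ det[AB; AC; AD] = 0.
Expanding, this is linear in t: (176)t + (-1056) = 0.
So t = 6.

6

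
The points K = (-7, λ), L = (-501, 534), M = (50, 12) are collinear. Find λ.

66

The three points are collinear iff det[KL; KM] = 0.
This determinant is linear in λ: (551)λ + (-36366) = 0, so λ = 66.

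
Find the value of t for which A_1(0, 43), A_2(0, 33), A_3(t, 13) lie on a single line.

0

Collinearity: (A_3 − A_1) must be parallel to (A_2 − A_1) = (0, -10).
Cross-multiplying the components: (t − 0)·(-10) = (-30)·(0).
Solving gives t = 0.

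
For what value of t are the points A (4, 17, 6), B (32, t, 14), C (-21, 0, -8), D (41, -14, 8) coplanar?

Coplanarity ⇔ det[AB; AC; AD] = 0.
Expanding, this is linear in t: (-468)t + (6084) = 0.
So t = 13.

13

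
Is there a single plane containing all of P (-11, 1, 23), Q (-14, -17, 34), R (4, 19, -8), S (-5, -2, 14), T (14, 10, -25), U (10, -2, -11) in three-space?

The plane through P, Q, R has normal n = PQ × PR = (360, 72, 216) and equation n·X = 1080.
Checking the remaining points: n·S = 1080, n·T = 360, n·U = 1080.
Since n·T = 360 ≠ 1080, T is off the plane and the points are not all coplanar.

No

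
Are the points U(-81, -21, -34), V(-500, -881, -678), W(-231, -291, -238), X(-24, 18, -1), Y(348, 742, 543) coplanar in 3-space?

The plane through U, V, W has normal n = UV × UW = (1560, 11124, -15870) and equation n·P = 179616.
Checking the remaining points: n·X = 178662, n·Y = 179478.
Since n·X = 178662 ≠ 179616, X is off the plane and the points are not all coplanar.

No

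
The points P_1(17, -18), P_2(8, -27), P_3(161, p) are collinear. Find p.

The three points are collinear iff det[P_1P_2; P_1P_3] = 0.
This determinant is linear in p: (-9)p + (1134) = 0, so p = 126.

126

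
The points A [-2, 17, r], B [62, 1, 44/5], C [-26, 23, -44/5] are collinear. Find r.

-4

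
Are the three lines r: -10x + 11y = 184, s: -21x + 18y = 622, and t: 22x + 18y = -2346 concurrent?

No

Intersecting r and s: solving the 2×2 system gives (x, y) = (-3530/51, -2356/51).
Substitute into t: (22)(-3530/51) + (18)(-2356/51) = -120068/51.
But t requires -2346 ≠ -120068/51, so the three lines have no common point.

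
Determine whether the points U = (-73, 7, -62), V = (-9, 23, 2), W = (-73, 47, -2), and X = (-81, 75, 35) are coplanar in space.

A normal to the plane through U, V, W is n = UV × UW = (-1600, -3840, 2560).
The plane has equation n·P = -68800. For X: n·X = -68800.
Equal, so X lies in the plane and all four are coplanar.

Yes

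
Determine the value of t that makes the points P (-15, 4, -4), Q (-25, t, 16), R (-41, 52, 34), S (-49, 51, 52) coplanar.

9

Coplanarity ⇔ det[PQ; PR; PS] = 0.
Expanding, this is linear in t: (164)t + (-1476) = 0.
So t = 9.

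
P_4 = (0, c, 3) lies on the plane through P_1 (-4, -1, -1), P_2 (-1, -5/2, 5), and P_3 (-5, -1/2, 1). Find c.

-3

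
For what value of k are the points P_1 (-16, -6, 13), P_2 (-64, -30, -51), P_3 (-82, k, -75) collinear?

-39

Collinearity requires P_1P_2 × P_1P_3 = 0; each component is linear in k.
The x-component gives (64)k + (2496) = 0, so k = -39.
The remaining components then also vanish.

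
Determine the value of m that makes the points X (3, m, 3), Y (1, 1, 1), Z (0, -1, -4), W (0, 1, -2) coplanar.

The points are coplanar iff XY · (XZ × XW) = 0.
Expanding, this is linear in m: (-2)m + (-6) = 0.
So m = -3.

-3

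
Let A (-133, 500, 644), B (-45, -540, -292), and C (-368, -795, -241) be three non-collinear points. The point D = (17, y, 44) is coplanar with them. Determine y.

-75

Coplanarity requires AB · (AC × AD) = 0.
AB = (88, -1040, -936), AC = (-235, -1295, -885); the triple product is linear in y with coefficient 297840 and constant term 22338000.
Setting it to zero: y = -75.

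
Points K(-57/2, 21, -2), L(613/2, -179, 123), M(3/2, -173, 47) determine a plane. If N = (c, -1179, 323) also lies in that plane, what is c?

The plane through K, L, M has equation 14450x − 12665y − 58990z = -559810.
Substituting N: (14450)c + (-4121735) = -559810, so c = 493/2.

493/2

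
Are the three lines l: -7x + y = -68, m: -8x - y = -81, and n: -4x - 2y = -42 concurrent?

Lines aᵢx + bᵢy = cᵢ with pairwise distinct directions are concurrent exactly when det[aᵢ bᵢ cᵢ] = 0.
Here the determinant is 12.
Nonzero, so no common point exists.

No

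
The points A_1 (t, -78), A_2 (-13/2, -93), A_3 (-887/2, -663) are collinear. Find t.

The three points are collinear iff det[A_1A_2; A_1A_3] = 0.
This determinant is linear in t: (570)t + (-2850) = 0, so t = 5.

5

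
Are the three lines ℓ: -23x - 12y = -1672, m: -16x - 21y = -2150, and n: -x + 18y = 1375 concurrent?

No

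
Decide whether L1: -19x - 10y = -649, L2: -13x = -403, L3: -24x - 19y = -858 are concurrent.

Yes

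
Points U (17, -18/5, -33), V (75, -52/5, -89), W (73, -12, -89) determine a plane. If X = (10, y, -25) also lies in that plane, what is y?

-8/5

The plane through U, V, W has equation −(448/5)x + 112y − (532/5)z = 7924/5.
Substituting X: (112)y + (1764) = 7924/5, so y = -8/5.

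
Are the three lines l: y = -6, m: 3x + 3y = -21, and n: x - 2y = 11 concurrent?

Yes

The three lines meet at one point iff the augmented coefficient matrix [aᵢ bᵢ cᵢ] has rank < 3, i.e. its determinant vanishes.
Here the determinant is 0.
It vanishes, so the lines are concurrent at (-1, -6).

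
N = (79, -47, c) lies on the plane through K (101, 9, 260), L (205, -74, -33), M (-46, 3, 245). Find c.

66

The plane through K, L, M has equation −513x + 44631y − 12825z = -2984634.
Substituting N: (-12825)c + (-2138184) = -2984634, so c = 66.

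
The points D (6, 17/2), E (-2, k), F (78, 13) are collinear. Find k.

8

Collinearity: (E − D) must be parallel to (F − D) = (72, 9/2).
Cross-multiplying the components: (k − 17/2)·(72) = (-8)·(9/2).
Solving gives k = 8.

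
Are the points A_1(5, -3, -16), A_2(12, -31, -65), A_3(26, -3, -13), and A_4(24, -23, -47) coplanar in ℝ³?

A normal to the plane through A_1, A_2, A_3 is n = A_1A_2 × A_1A_3 = (-84, -1050, 588).
The plane has equation n·P = -6678. For A_4: n·A_4 = -5502.
-5502 ≠ -6678, so A_4 is off the plane.

No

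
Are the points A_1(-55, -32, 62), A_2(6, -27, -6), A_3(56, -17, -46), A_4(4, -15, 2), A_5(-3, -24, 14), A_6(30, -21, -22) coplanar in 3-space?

The plane through A_1, A_2, A_3 has normal n = A_1A_2 × A_1A_3 = (480, -960, 360) and equation n·P = 26640.
Checking the remaining points: n·A_4 = 17040, n·A_5 = 26640, n·A_6 = 26640.
Since n·A_4 = 17040 ≠ 26640, A_4 is off the plane and the points are not all coplanar.

No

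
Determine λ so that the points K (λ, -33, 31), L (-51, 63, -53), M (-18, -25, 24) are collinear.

-15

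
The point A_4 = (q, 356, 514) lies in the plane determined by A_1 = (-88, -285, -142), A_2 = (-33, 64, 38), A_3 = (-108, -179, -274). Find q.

77

The plane through A_1, A_2, A_3 has equation −65148x + 3660y + 12810z = 2870904.
Substituting A_4: (-65148)q + (7887300) = 2870904, so q = 77.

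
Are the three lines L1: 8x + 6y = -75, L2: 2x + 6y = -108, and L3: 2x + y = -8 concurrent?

No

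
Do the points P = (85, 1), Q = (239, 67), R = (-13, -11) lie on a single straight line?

No

PQ = (154, 66), PR = (-98, -12).
Twice the signed area of △PQR is (154)(-12) − (66)(-98) = 4620.
The area is nonzero, so the three points are not collinear.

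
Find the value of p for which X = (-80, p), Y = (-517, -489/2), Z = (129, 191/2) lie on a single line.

The three points are collinear iff det[XY; XZ] = 0.
This determinant is linear in p: (646)p + (9367) = 0, so p = -29/2.

-29/2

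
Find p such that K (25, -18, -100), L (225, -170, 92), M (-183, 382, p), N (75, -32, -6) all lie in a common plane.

164

Coplanarity ⇔ det[KL; KM; KN] = 0.
Expanding, this is linear in p: (-4800)p + (787200) = 0.
So p = 164.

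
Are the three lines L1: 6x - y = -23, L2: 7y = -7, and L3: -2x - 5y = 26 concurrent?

No

Lines aᵢx + bᵢy = cᵢ with pairwise distinct directions are concurrent exactly when det[aᵢ bᵢ cᵢ] = 0.
Here the determinant is 546.
Nonzero, so no common point exists.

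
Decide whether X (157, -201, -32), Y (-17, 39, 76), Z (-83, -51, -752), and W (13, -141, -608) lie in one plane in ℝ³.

With X as base: XY = (-174, 240, 108), XZ = (-240, 150, -720), XW = (-144, 60, -576).
XZ × XW = (-43200, -34560, 7200).
XY · (XZ × XW) = 0.
The scalar triple product vanishes, so the four points are coplanar.

Yes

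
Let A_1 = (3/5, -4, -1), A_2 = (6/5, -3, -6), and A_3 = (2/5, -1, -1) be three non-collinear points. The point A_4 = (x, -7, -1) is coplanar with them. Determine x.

4/5

The plane through A_1, A_2, A_3 has equation 15x + 1y + 2z = 3.
Substituting A_4: (15)x + (-9) = 3, so x = 4/5.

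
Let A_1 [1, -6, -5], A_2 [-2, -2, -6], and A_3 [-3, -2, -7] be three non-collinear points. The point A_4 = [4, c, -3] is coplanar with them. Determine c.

The plane through A_1, A_2, A_3 has equation −4x − 2y + 4z = -12.
Substituting A_4: (-2)c + (-28) = -12, so c = -8.

-8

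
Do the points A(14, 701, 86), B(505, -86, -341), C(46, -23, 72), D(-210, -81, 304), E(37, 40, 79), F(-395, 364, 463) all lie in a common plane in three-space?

No

The plane through A, B, C has normal n = AB × AC = (-298130, -6790, -330300) and equation n·P = -37339410.
Checking the remaining points: n·D = -37253910, n·E = -37396110, n·F = -37639110.
Since n·D = -37253910 ≠ -37339410, D is off the plane and the points are not all coplanar.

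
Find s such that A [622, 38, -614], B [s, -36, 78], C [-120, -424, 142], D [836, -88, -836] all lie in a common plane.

Coplanarity ⇔ det[AB; AC; AD] = 0.
Expanding, this is linear in s: (197820)s + (10286640) = 0.
So s = -52.

-52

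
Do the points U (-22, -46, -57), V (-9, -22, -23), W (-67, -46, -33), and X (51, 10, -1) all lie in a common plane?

The four points are coplanar iff the 3×3 determinant with rows UV, UW, UX is zero.
Rows: (13, 24, 34), (-45, 0, 24), (73, 56, 56).
Expanding along the first row: (13)(-1344) − (24)(-4272) + (34)(-2520) = -624.
Nonzero ⇒ not coplanar.

No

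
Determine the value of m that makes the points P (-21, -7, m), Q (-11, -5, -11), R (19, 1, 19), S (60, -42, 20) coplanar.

Coplanarity ⇔ det[PQ; PR; PS] = 0.
Expanding, this is linear in m: (1536)m + (32256) = 0.
So m = -21.

-21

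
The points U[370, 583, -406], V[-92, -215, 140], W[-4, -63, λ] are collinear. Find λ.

36

Direction UV = (-462, -798, 546). From the x-coordinate of W, the parameter along the line is τ = (-4 − 370)/(-462) = 17/21.
Then λ = (-406) + 17/21·(546) = 36.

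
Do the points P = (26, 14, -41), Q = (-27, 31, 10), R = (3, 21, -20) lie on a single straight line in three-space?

No

PQ = (-53, 17, 51), PR = (-23, 7, 21).
PQ × PR = (0, -60, 20).
The cross product is nonzero, so the points do not lie on one line.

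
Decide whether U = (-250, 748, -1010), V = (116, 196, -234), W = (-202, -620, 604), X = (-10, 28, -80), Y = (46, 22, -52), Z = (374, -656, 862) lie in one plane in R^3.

The plane through U, V, W has normal n = UV × UW = (170640, -553476, -474192) and equation n·P = 22273872.
Checking the remaining points: n·X = 20731632, n·Y = 20330952, n·Z = 18146112.
Since n·X = 20731632 ≠ 22273872, X is off the plane and the points are not all coplanar.

No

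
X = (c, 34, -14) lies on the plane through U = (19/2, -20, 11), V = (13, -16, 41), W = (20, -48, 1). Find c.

-37/2

Coplanarity requires UV · (UW × UX) = 0.
UV = (7/2, 4, 30), UW = (21/2, -28, -10); the triple product is linear in c with coefficient 800 and constant term 14800.
Setting it to zero: c = -37/2.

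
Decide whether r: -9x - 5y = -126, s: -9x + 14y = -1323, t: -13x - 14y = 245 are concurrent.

The three lines meet at one point iff the augmented coefficient matrix [aᵢ bᵢ cᵢ] has rank < 3, i.e. its determinant vanishes.
Here the determinant is 0.
It vanishes, so the lines are concurrent at (49, -63).

Yes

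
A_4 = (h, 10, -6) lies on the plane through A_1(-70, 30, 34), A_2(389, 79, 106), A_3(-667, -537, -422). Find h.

-390

A normal to the plane is n = A_1A_2 × A_1A_3 = (18480, 166320, -231000).
A_4 lies in the plane iff n · A_1A_4 = 0.
This gives (18480)h + (7207200) = 0, so h = -390.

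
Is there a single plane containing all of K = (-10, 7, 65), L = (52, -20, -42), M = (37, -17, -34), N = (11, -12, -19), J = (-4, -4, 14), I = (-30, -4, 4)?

No

The plane through K, L, M has normal n = KL × KM = (105, 1109, -219) and equation n·P = -7522.
Checking the remaining points: n·N = -7992, n·J = -7922, n·I = -8462.
Since n·N = -7992 ≠ -7522, N is off the plane and the points are not all coplanar.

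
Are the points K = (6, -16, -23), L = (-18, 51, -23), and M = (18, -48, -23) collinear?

No

KL = (-24, 67, 0), KM = (12, -32, 0).
Comparing components 1 and 2: (-24)(-32) − (67)(12) = -36 ≠ 0, so KL and KM are not parallel and the points are not collinear.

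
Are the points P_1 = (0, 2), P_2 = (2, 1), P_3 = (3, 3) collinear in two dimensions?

No

P_1P_2 = (2, -1), P_1P_3 = (3, 1).
Twice the signed area of △P_1P_2P_3 is (2)(1) − (-1)(3) = 5.
The area is nonzero, so the three points are not collinear.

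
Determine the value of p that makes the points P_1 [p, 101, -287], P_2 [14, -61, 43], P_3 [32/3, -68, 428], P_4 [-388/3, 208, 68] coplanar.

-66

Coplanarity ⇔ det[P_1P_2; P_1P_3; P_1P_4] = 0.
Expanding, this is linear in p: (103740)p + (6846840) = 0.
So p = -66.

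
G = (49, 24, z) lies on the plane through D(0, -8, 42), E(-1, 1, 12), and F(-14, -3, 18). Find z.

The plane through D, E, F has equation −66x + 396y + 121z = 1914.
Substituting G: (121)z + (6270) = 1914, so z = -36.

-36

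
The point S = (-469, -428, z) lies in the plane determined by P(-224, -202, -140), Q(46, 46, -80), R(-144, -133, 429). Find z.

-76

Coplanarity requires PQ · (PR × PS) = 0.
PQ = (270, 248, 60), PR = (80, 69, 569); the triple product is linear in z with coefficient -1210 and constant term -91960.
Setting it to zero: z = -76.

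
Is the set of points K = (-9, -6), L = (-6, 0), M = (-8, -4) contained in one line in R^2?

KL = (3, 6), KM = (1, 2).
Twice the signed area of △KLM is (3)(2) − (6)(1) = 0.
The triangle is degenerate (zero area), so the points are collinear.

Yes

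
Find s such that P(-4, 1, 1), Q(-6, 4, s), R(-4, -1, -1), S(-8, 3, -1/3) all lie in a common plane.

7/3

Coplanarity ⇔ det[PQ; PR; PS] = 0.
Expanding, this is linear in s: (-8)s + (56/3) = 0.
So s = 7/3.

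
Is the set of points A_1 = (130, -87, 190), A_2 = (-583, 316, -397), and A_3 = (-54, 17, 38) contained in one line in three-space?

No

A_1A_2 = (-713, 403, -587), A_1A_3 = (-184, 104, -152).
Comparing components 2 and 3: (403)(-152) − (-587)(104) = -208 ≠ 0, so A_1A_2 and A_1A_3 are not parallel and the points are not collinear.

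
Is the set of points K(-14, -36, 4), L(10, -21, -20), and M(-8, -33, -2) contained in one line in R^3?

KL = (24, 15, -24), KM = (6, 3, -6).
Comparing components 2 and 3: (15)(-6) − (-24)(3) = -18 ≠ 0, so KL and KM are not parallel and the points are not collinear.

No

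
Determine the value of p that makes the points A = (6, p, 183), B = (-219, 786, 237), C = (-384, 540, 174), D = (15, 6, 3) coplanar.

633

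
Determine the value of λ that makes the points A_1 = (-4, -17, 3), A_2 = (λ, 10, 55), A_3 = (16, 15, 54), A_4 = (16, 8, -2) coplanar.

12

Coplanarity ⇔ det[A_1A_2; A_1A_3; A_1A_4] = 0.
Expanding, this is linear in λ: (-1435)λ + (17220) = 0.
So λ = 12.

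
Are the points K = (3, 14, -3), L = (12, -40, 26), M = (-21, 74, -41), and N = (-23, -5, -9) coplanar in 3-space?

No

The four points are coplanar iff the 3×3 determinant with rows KL, KM, KN is zero.
Rows: (9, -54, 29), (-24, 60, -38), (-26, -19, -6).
Expanding along the first row: (9)(-1082) − (-54)(-844) + (29)(2016) = 3150.
Nonzero ⇒ not coplanar.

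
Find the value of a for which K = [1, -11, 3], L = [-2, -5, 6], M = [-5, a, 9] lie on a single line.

1

Collinearity requires KL × KM = 0; each component is linear in a.
The x-component gives (-3)a + (3) = 0, so a = 1.
The remaining components then also vanish.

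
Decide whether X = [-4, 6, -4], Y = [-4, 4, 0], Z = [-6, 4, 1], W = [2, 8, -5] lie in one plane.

No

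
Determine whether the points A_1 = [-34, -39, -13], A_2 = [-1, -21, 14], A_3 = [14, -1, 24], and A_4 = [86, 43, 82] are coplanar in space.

With A_1 as base: A_1A_2 = (33, 18, 27), A_1A_3 = (48, 38, 37), A_1A_4 = (120, 82, 95).
A_1A_3 × A_1A_4 = (576, -120, -624).
A_1A_2 · (A_1A_3 × A_1A_4) = 0.
The scalar triple product vanishes, so the four points are coplanar.

Yes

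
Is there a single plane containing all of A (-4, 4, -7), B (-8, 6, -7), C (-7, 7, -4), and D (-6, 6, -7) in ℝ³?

No

A normal to the plane through A, B, C is n = AB × AC = (6, 12, -6).
The plane has equation n·P = 66. For D: n·D = 78.
78 ≠ 66, so D is off the plane.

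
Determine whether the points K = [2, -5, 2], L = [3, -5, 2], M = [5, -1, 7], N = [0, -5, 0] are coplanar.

No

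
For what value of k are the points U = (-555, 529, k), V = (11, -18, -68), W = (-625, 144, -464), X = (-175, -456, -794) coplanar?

86

The points are coplanar iff UV · (UW × UX) = 0.
Expanding, this is linear in k: (-308700)k + (26548200) = 0.
So k = 86.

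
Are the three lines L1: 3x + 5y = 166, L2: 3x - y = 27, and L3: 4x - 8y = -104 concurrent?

No

Lines aᵢx + bᵢy = cᵢ with pairwise distinct directions are concurrent exactly when det[aᵢ bᵢ cᵢ] = 0.
Here the determinant is -260.
Nonzero, so no common point exists.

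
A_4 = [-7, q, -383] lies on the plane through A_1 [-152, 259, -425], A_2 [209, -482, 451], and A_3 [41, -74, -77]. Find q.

Coplanarity requires A_1A_2 · (A_1A_3 × A_1A_4) = 0.
A_1A_2 = (361, -741, 876), A_1A_3 = (193, -333, 348); the triple product is linear in q with coefficient 43440 and constant term -5386560.
Setting it to zero: q = 124.

124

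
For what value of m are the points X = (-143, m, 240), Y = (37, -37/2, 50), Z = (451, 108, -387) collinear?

-147/2

Direction YZ = (414, 253/2, -437). From the x-coordinate of X, the parameter along the line is τ = (-143 − 37)/414 = -10/23.
Then m = (-37/2) + (-10/23)·(253/2) = -147/2.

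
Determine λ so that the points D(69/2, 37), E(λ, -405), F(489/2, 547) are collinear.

Collinearity: (E − D) must be parallel to (F − D) = (210, 510).
Cross-multiplying the components: (λ − 69/2)·(510) = (-442)·(210).
Solving gives λ = -295/2.

-295/2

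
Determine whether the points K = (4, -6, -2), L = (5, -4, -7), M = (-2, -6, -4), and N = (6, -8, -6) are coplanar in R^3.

No

With K as base: KL = (1, 2, -5), KM = (-6, 0, -2), KN = (2, -2, -4).
KM × KN = (-4, -28, 12).
KL · (KM × KN) = -120.
Since -120 ≠ 0, the four points are not coplanar.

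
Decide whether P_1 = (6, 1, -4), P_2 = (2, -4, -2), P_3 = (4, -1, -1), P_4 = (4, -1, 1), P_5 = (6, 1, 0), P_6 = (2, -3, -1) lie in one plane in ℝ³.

The plane through P_1, P_2, P_3 has normal n = P_1P_2 × P_1P_3 = (-11, 8, -2) and equation n·P = -50.
Checking the remaining points: n·P_4 = -54, n·P_5 = -58, n·P_6 = -44.
Since n·P_4 = -54 ≠ -50, P_4 is off the plane and the points are not all coplanar.

No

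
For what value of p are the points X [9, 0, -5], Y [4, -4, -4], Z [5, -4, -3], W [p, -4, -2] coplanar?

Normal to plane XYZ: n = (-4, 6, 4); plane equation n·P = -56.
Requiring n·W = -56: (-4)p + (-32) = -56.
So p = 6.

6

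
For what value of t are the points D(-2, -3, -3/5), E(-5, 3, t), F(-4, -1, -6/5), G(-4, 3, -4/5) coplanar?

-6/5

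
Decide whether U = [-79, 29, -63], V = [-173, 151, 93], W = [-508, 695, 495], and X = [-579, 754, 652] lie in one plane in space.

No

The four points are coplanar iff the 3×3 determinant with rows UV, UW, UX is zero.
Rows: (-94, 122, 156), (-429, 666, 558), (-500, 725, 715).
Expanding along the first row: (-94)(71640) − (122)(-27735) + (156)(21975) = 77610.
Nonzero ⇒ not coplanar.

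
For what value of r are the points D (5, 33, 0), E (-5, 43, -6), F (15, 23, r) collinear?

Collinearity requires DE × DF = 0; each component is linear in r.
The x-component gives (10)r + (-60) = 0, so r = 6.
The remaining components then also vanish.

6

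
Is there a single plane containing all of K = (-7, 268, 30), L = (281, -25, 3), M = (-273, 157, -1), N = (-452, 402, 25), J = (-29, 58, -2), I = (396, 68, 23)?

Yes

The plane through K, L, M has normal n = KL × KM = (6086, 16110, -109906) and equation n·P = 977698.
Checking the remaining points: n·N = 977698, n·J = 977698, n·I = 977698.
All equal 977698, so all 6 points lie in one plane.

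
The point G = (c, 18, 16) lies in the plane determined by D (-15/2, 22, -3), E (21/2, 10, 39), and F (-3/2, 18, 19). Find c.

-3/2

The plane through D, E, F has equation −96x − 144y = -2448.
Substituting G: (-96)c + (-2592) = -2448, so c = -3/2.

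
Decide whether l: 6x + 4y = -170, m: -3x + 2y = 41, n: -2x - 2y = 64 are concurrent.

Yes

Intersecting l and m: solving the 2×2 system gives (x, y) = (-21, -11).
Substitute into n: (-2)(-21) + (-2)(-11) = 64.
This equals 64, so (-21, -11) lies on all three lines and they are concurrent.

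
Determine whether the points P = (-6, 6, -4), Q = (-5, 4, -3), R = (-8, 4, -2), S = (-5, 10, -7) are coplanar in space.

Yes

A normal to the plane through P, Q, R is n = PQ × PR = (-2, -4, -6).
The plane has equation n·X = 12. For S: n·S = 12.
Equal, so S lies in the plane and all four are coplanar.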